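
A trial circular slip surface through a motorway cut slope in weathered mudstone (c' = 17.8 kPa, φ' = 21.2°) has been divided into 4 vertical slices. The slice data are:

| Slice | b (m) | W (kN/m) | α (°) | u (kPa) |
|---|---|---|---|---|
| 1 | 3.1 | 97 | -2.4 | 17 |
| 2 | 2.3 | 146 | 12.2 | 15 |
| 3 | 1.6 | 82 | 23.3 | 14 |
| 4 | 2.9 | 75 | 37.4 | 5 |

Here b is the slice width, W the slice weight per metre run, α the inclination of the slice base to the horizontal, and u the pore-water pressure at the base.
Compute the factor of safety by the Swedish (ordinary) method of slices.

FS = 2.75

Ordinary method of slices: FS = Σ[c'·Δl_i + (W_i cosα_i − u_i·Δl_i)·tanφ'] / Σ W_i sinα_i, with Δl_i = b_i / cosα_i.
Slice 1: Δl = 3.1/cos(-2.4°) = 3.103 m; N'_1 = 97·cos(-2.4°) − 17·3.103 = 44.2; c'Δl = 55.23; W sinα = -4.1
Slice 2: Δl = 2.3/cos12.2° = 2.353 m; N'_2 = 146·cos12.2° − 15·2.353 = 107.4; c'Δl = 41.89; W sinα = 30.9
Slice 3: Δl = 1.6/cos23.3° = 1.742 m; N'_3 = 82·cos23.3° − 14·1.742 = 50.9; c'Δl = 31.01; W sinα = 32.4
Slice 4: Δl = 2.9/cos37.4° = 3.650 m; N'_4 = 75·cos37.4° − 5·3.650 = 41.3; c'Δl = 64.98; W sinα = 45.6
Σc'Δl = 193.1 kN/m; ΣN' = 243.8 kN/m; ΣW sinα = 104.8 kN/m
Resisting = 193.1 + 243.8·tan21.2° = 193.1 + 94.6 = 287.7 kN/m
FS = 287.7 / 104.8 = 2.746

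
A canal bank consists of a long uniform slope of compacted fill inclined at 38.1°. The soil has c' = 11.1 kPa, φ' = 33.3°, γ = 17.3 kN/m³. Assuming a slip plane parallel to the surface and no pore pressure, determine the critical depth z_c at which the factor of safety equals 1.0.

Setting FS = 1.00 in FS = [c' + γz cos²β tanφ'] / [γz sinβ cosβ] and solving for z:
z = c' / [γ cosβ (FS·sinβ − cosβ·tanφ')]
  = 11.1 / [17.3·cos38.1°·(1.00·sin38.1° − cos38.1°·tan33.3°)]
  = 11.1 / [17.3·0.7869·(1.00·0.6170 − 0.7869·0.6569)]
  = 11.1 / 1.3630 = 8.144 m

z_c = 8.14 m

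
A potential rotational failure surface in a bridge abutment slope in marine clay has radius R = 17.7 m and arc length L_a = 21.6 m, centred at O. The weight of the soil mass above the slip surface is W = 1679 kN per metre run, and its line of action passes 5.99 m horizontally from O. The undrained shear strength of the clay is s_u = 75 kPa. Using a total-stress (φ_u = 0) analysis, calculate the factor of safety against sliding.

FS = 2.85

Taking moments about the centre O, the resisting moment is provided by the undrained shear strength acting along the arc:
M_R = s_u·L_a·R = 75·21.60·17.7 = 28674.0 kN·m/m
M_D = W·d = 1679·5.99 = 10057.2 kN·m/m
FS = M_R / M_D = 28674.0 / 10057.2 = 2.851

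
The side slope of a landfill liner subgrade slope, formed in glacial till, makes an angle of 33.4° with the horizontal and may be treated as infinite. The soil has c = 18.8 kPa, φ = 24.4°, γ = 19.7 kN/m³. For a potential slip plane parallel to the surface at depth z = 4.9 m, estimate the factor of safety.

For an infinite slope with a slip plane parallel to the surface (no pore pressure): FS = [c + γz cos²β tanφ] / [γz sinβ cosβ].
γz = 19.7·4.9 = 96.53 kN/m²
Numerator = 18.8 + 96.53·cos²33.4°·tan24.4° = 18.8 + 96.53·0.6970·0.4536 = 49.319 kPa
Denominator = 96.53·sin33.4°·cos33.4° = 96.53·0.5505·0.8348 = 44.362 kPa
FS = 49.319 / 44.362 = 1.112

FS = 1.11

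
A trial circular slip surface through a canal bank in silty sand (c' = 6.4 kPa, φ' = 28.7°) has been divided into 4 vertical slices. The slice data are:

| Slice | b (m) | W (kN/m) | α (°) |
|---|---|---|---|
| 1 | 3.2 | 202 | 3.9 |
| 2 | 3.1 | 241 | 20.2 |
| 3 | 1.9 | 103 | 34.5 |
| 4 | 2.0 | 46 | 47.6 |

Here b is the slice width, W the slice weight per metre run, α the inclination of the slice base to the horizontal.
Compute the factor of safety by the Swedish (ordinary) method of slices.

Ordinary method of slices: FS = Σ[c'·Δl_i + (W_i cosα_i)·tanφ'] / Σ W_i sinα_i, with Δl_i = b_i / cosα_i.
Slice 1: Δl = 3.2/cos3.9° = 3.207 m; N'_1 = 202·cos3.9° = 201.5; c'Δl = 20.53; W sinα = 13.7
Slice 2: Δl = 3.1/cos20.2° = 3.303 m; N'_2 = 241·cos20.2° = 226.2; c'Δl = 21.14; W sinα = 83.2
Slice 3: Δl = 1.9/cos34.5° = 2.305 m; N'_3 = 103·cos34.5° = 84.9; c'Δl = 14.76; W sinα = 58.3
Slice 4: Δl = 2.0/cos47.6° = 2.966 m; N'_4 = 46·cos47.6° = 31.0; c'Δl = 18.98; W sinα = 34.0
Σc'Δl = 75.4 kN/m; ΣN' = 543.6 kN/m; ΣW sinα = 189.3 kN/m
Resisting = 75.4 + 543.6·tan28.7° = 75.4 + 297.6 = 373.0 kN/m
FS = 373.0 / 189.3 = 1.971

FS = 1.97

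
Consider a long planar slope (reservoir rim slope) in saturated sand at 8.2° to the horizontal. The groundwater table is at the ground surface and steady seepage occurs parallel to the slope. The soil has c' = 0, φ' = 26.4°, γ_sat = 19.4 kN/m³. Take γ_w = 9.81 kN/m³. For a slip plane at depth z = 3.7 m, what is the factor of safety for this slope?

With seepage parallel to the slope and the water table at the surface, the effective normal stress on the slip plane uses the buoyant unit weight γ' = γ_sat − γ_w while the driving shear stress uses γ_sat:
FS = [c' + γ' z cos²β tanφ'] / [γ_sat z sinβ cosβ]
(For c' = 0 this reduces to FS = (γ'/γ_sat)·tanφ'/tanβ.)
γ' = 19.4 − 9.81 = 9.59 kN/m³
Numerator = 0.0 + 9.59·3.7·cos²8.2°·tan26.4° = 0.0 + 9.59·3.7·0.9797·0.4964 = 17.256 kPa
Denominator = 19.4·3.7·sin8.2°·cos8.2° = 19.4·3.7·0.1426·0.9898 = 10.133 kPa
FS = 17.256 / 10.133 = 1.703

FS = 1.70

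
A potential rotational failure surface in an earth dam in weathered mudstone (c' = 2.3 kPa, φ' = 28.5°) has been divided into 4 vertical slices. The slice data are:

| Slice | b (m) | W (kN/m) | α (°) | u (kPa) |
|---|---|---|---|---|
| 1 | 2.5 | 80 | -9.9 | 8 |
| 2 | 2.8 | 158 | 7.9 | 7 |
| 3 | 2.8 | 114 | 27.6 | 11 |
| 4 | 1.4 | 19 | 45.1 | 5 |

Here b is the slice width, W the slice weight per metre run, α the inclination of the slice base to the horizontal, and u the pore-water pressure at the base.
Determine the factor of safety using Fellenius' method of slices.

Ordinary method of slices: FS = Σ[c'·Δl_i + (W_i cosα_i − u_i·Δl_i)·tanφ'] / Σ W_i sinα_i, with Δl_i = b_i / cosα_i.
Slice 1: Δl = 2.5/cos(-9.9°) = 2.538 m; N'_1 = 80·cos(-9.9°) − 8·2.538 = 58.5; c'Δl = 5.84; W sinα = -13.8
Slice 2: Δl = 2.8/cos7.9° = 2.827 m; N'_2 = 158·cos7.9° − 7·2.827 = 136.7; c'Δl = 6.50; W sinα = 21.7
Slice 3: Δl = 2.8/cos27.6° = 3.160 m; N'_3 = 114·cos27.6° − 11·3.160 = 66.3; c'Δl = 7.27; W sinα = 52.8
Slice 4: Δl = 1.4/cos45.1° = 1.983 m; N'_4 = 19·cos45.1° − 5·1.983 = 3.5; c'Δl = 4.56; W sinα = 13.5
Σc'Δl = 24.2 kN/m; ΣN' = 265.0 kN/m; ΣW sinα = 74.2 kN/m
Resisting = 24.2 + 265.0·tan28.5° = 24.2 + 143.9 = 168.0 kN/m
FS = 168.0 / 74.2 = 2.264

FS = 2.26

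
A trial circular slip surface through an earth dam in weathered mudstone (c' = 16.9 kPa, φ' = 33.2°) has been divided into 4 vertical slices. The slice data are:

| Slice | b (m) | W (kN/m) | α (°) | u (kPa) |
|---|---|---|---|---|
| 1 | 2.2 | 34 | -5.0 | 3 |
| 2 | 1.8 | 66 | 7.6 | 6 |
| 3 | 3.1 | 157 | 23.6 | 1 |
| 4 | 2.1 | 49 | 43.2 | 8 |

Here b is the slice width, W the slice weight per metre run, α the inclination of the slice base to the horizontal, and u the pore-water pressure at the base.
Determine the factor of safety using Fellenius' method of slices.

Ordinary method of slices: FS = Σ[c'·Δl_i + (W_i cosα_i − u_i·Δl_i)·tanφ'] / Σ W_i sinα_i, with Δl_i = b_i / cosα_i.
Slice 1: Δl = 2.2/cos(-5.0°) = 2.208 m; N'_1 = 34·cos(-5.0°) − 3·2.208 = 27.2; c'Δl = 37.32; W sinα = -3.0
Slice 2: Δl = 1.8/cos7.6° = 1.816 m; N'_2 = 66·cos7.6° − 6·1.816 = 54.5; c'Δl = 30.69; W sinα = 8.7
Slice 3: Δl = 3.1/cos23.6° = 3.383 m; N'_3 = 157·cos23.6° − 1·3.383 = 140.5; c'Δl = 57.17; W sinα = 62.9
Slice 4: Δl = 2.1/cos43.2° = 2.881 m; N'_4 = 49·cos43.2° − 8·2.881 = 12.7; c'Δl = 48.69; W sinα = 33.5
Σc'Δl = 173.9 kN/m; ΣN' = 234.9 kN/m; ΣW sinα = 102.2 kN/m
Resisting = 173.9 + 234.9·tan33.2° = 173.9 + 153.7 = 327.6 kN/m
FS = 327.6 / 102.2 = 3.207

FS = 3.21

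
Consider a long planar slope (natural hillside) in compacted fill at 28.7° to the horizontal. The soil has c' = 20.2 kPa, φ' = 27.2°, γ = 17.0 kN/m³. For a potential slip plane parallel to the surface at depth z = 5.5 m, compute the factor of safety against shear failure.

FS = 1.45

For an infinite slope with a slip plane parallel to the surface (no pore pressure): FS = [c' + γz cos²β tanφ'] / [γz sinβ cosβ].
γz = 17.0·5.5 = 93.50 kN/m²
Numerator = 20.2 + 93.50·cos²28.7°·tan27.2° = 20.2 + 93.50·0.7694·0.5139 = 57.171 kPa
Denominator = 93.50·sin28.7°·cos28.7° = 93.50·0.4802·0.8771 = 39.385 kPa
FS = 57.171 / 39.385 = 1.452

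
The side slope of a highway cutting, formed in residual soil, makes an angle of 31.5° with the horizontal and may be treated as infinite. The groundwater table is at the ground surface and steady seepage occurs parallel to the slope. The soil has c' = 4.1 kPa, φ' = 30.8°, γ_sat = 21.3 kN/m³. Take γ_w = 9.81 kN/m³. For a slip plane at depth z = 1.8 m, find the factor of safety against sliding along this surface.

FS = 0.76

With seepage parallel to the slope and the water table at the surface, the effective normal stress on the slip plane uses the buoyant unit weight γ' = γ_sat − γ_w while the driving shear stress uses γ_sat:
FS = [c' + γ' z cos²β tanφ'] / [γ_sat z sinβ cosβ]
γ' = 21.3 − 9.81 = 11.49 kN/m³
Numerator = 4.1 + 11.49·1.8·cos²31.5°·tan30.8° = 4.1 + 11.49·1.8·0.7270·0.5961 = 13.063 kPa
Denominator = 21.3·1.8·sin31.5°·cos31.5° = 21.3·1.8·0.5225·0.8526 = 17.081 kPa
FS = 13.063 / 17.081 = 0.765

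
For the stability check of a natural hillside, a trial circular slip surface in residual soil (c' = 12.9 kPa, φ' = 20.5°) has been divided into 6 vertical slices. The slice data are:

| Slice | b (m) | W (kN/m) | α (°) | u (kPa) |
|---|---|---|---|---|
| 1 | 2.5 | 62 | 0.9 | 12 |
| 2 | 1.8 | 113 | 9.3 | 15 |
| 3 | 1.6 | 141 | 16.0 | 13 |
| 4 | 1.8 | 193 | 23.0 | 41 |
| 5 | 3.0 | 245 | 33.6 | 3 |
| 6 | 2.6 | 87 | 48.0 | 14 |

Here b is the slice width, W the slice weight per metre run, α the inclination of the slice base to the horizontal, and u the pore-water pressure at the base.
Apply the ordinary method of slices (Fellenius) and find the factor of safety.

Ordinary method of slices: FS = Σ[c'·Δl_i + (W_i cosα_i − u_i·Δl_i)·tanφ'] / Σ W_i sinα_i, with Δl_i = b_i / cosα_i.
Slice 1: Δl = 2.5/cos0.9° = 2.500 m; N'_1 = 62·cos0.9° − 12·2.500 = 32.0; c'Δl = 32.25; W sinα = 1.0
Slice 2: Δl = 1.8/cos9.3° = 1.824 m; N'_2 = 113·cos9.3° − 15·1.824 = 84.2; c'Δl = 23.53; W sinα = 18.3
Slice 3: Δl = 1.6/cos16.0° = 1.664 m; N'_3 = 141·cos16.0° − 13·1.664 = 113.9; c'Δl = 21.47; W sinα = 38.9
Slice 4: Δl = 1.8/cos23.0° = 1.955 m; N'_4 = 193·cos23.0° − 41·1.955 = 97.5; c'Δl = 25.23; W sinα = 75.4
Slice 5: Δl = 3.0/cos33.6° = 3.602 m; N'_5 = 245·cos33.6° − 3·3.602 = 193.3; c'Δl = 46.46; W sinα = 135.6
Slice 6: Δl = 2.6/cos48.0° = 3.886 m; N'_6 = 87·cos48.0° − 14·3.886 = 3.8; c'Δl = 50.12; W sinα = 64.7
Σc'Δl = 199.1 kN/m; ΣN' = 524.6 kN/m; ΣW sinα = 333.7 kN/m
Resisting = 199.1 + 524.6·tan20.5° = 199.1 + 196.1 = 395.2 kN/m
FS = 395.2 / 333.7 = 1.184

FS = 1.18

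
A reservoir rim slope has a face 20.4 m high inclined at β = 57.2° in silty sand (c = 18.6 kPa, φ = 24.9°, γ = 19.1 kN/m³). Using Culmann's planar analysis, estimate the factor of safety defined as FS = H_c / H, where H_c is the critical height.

FS = 0.94

H_c = (4c/γ) · sinβ cosφ / [1 − cos(β − φ)]
    = (4·18.6/19.1) · sin57.2°·cos24.9° / [1 − cos32.3°]
    = 3.895 · 0.7624 / 0.1547 = 19.19 m
FS = H_c / H = 19.19 / 20.4 = 0.941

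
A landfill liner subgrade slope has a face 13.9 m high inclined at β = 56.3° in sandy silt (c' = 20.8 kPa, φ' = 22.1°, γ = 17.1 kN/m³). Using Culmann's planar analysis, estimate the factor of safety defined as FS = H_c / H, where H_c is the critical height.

FS = 1.56

H_c = (4c'/γ) · sinβ cosφ' / [1 − cos(β − φ')]
    = (4·20.8/17.1) · sin56.3°·cos22.1° / [1 − cos34.2°]
    = 4.865 · 0.7708 / 0.1729 = 21.69 m
FS = H_c / H = 21.69 / 13.9 = 1.560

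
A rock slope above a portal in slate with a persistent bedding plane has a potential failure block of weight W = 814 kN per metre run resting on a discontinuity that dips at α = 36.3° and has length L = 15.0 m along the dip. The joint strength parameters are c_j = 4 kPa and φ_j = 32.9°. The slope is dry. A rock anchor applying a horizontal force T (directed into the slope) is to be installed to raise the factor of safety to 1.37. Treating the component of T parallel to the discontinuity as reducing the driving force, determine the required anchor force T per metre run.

Resolving forces along and normal to the sliding plane, with the horizontal anchor force T adding T·sinα to the effective normal force and T·cosα acting up the plane against the driving force:
FS = [c_jL + (W cosα + T sinα) tanφ_j] / [W sinα − T cosα]
Without the anchor: N' = 656.0 kN/m, driving T_d = 481.9 kN/m, resisting R = 4·15.0 + 656.0·tan32.9° = 484.4 kN/m, FS = 1.01.
Setting FS = 1.37 and solving for T:
1.37·(481.9 − T cos36.3°) = 484.4 + T sin36.3°·tan32.9°
T·(sin36.3°·tan32.9° + 1.37·cos36.3°) = 1.37·481.9 − 484.4
T·(0.5920·0.6469 + 1.37·0.8059) = 660.2 − 484.4 = 175.8
T·1.4871 = 175.8
T = 118.2 kN/m

T = 118 kN/m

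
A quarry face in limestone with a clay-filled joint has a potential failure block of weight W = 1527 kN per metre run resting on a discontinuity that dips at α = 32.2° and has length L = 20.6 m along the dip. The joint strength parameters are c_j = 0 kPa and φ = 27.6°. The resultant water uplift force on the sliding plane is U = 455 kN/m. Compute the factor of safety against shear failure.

Resolving the block weight along and normal to the plane and applying the Mohr–Coulomb strength on the joint:
N' = W cosα − U = 1527·cos32.2° − 455 = 837.1 kN/m
Driving force T = W sinα = 1527·sin32.2° = 813.7 kN/m
Resisting force R = c_j·L + N'·tanφ = 0·20.6 + 837.1·tan27.6° = 0.0 + 437.6 = 437.6 kN/m
FS = R / T = 437.6 / 813.7 = 0.538

FS = 0.54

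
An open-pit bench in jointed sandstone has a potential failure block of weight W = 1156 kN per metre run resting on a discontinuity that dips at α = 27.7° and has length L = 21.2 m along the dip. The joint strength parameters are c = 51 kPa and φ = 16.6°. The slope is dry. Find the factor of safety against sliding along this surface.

Resolving the block weight along and normal to the plane and applying the Mohr–Coulomb strength on the joint:
N' = W cosα = 1156·cos27.7° = 1023.5 kN/m
Driving force T = W sinα = 1156·sin27.7° = 537.4 kN/m
Resisting force R = c·L + N'·tanφ = 51·21.2 + 1023.5·tan16.6° = 1081.2 + 305.1 = 1386.3 kN/m
FS = R / T = 1386.3 / 537.4 = 2.580

FS = 2.58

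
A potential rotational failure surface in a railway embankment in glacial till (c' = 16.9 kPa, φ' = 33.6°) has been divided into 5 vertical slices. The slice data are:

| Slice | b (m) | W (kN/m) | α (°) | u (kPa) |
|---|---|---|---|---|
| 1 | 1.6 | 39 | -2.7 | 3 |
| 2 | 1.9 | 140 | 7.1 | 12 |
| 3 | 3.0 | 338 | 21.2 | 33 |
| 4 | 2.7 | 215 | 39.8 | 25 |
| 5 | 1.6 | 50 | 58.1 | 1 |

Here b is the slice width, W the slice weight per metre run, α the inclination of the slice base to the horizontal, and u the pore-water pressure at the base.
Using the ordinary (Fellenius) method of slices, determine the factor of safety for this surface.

FS = 1.67

Ordinary method of slices: FS = Σ[c'·Δl_i + (W_i cosα_i − u_i·Δl_i)·tanφ'] / Σ W_i sinα_i, with Δl_i = b_i / cosα_i.
Slice 1: Δl = 1.6/cos(-2.7°) = 1.602 m; N'_1 = 39·cos(-2.7°) − 3·1.602 = 34.2; c'Δl = 27.07; W sinα = -1.8
Slice 2: Δl = 1.9/cos7.1° = 1.915 m; N'_2 = 140·cos7.1° − 12·1.915 = 116.0; c'Δl = 32.36; W sinα = 17.3
Slice 3: Δl = 3.0/cos21.2° = 3.218 m; N'_3 = 338·cos21.2° − 33·3.218 = 208.9; c'Δl = 54.38; W sinα = 122.2
Slice 4: Δl = 2.7/cos39.8° = 3.514 m; N'_4 = 215·cos39.8° − 25·3.514 = 77.3; c'Δl = 59.39; W sinα = 137.6
Slice 5: Δl = 1.6/cos58.1° = 3.028 m; N'_5 = 50·cos58.1° − 1·3.028 = 23.4; c'Δl = 51.17; W sinα = 42.4
Σc'Δl = 224.4 kN/m; ΣN' = 459.8 kN/m; ΣW sinα = 317.8 kN/m
Resisting = 224.4 + 459.8·tan33.6° = 224.4 + 305.5 = 529.8 kN/m
FS = 529.8 / 317.8 = 1.667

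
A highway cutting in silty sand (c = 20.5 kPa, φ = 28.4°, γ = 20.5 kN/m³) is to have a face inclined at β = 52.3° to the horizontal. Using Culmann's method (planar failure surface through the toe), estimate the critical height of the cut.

H_c = 32.47 m

Culmann's analysis gives the critical failure plane at α_cr = (β + φ)/2 = (52.3 + 28.4)/2 = 40.3°, and the critical height
H_c = (4c/γ) · sinβ cosφ / [1 − cos(β − φ)]
    = (4·20.5/20.5) · sin52.3°·cos28.4° / [1 − cos(23.9°)]
    = 4.000 · 0.7912·0.8796 / [1 − 0.9143]
    = 4.000 · 0.6960 / 0.0857
    = 32.47 m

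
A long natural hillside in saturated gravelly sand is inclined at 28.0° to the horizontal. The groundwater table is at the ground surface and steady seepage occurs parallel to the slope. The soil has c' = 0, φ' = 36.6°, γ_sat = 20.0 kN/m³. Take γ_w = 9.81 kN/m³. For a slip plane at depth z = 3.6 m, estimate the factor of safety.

FS = 0.71

With seepage parallel to the slope and the water table at the surface, the effective normal stress on the slip plane uses the buoyant unit weight γ' = γ_sat − γ_w while the driving shear stress uses γ_sat:
FS = [c' + γ' z cos²β tanφ'] / [γ_sat z sinβ cosβ]
(For c' = 0 this reduces to FS = (γ'/γ_sat)·tanφ'/tanβ.)
γ' = 20.0 − 9.81 = 10.19 kN/m³
Numerator = 0.0 + 10.19·3.6·cos²28.0°·tan36.6° = 0.0 + 10.19·3.6·0.7796·0.7427 = 21.239 kPa
Denominator = 20.0·3.6·sin28.0°·cos28.0° = 20.0·3.6·0.4695·0.8829 = 29.845 kPa
FS = 21.239 / 29.845 = 0.712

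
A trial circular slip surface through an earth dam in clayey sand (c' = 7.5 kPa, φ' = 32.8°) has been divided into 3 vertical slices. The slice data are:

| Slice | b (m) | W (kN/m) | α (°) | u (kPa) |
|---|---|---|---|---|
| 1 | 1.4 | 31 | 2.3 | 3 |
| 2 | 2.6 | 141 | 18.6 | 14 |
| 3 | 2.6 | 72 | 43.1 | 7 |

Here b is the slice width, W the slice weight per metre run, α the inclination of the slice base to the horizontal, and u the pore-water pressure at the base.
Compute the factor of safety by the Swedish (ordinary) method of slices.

FS = 1.62

Ordinary method of slices: FS = Σ[c'·Δl_i + (W_i cosα_i − u_i·Δl_i)·tanφ'] / Σ W_i sinα_i, with Δl_i = b_i / cosα_i.
Slice 1: Δl = 1.4/cos2.3° = 1.401 m; N'_1 = 31·cos2.3° − 3·1.401 = 26.8; c'Δl = 10.51; W sinα = 1.2
Slice 2: Δl = 2.6/cos18.6° = 2.743 m; N'_2 = 141·cos18.6° − 14·2.743 = 95.2; c'Δl = 20.57; W sinα = 45.0
Slice 3: Δl = 2.6/cos43.1° = 3.561 m; N'_3 = 72·cos43.1° − 7·3.561 = 27.6; c'Δl = 26.71; W sinα = 49.2
Σc'Δl = 57.8 kN/m; ΣN' = 149.6 kN/m; ΣW sinα = 95.4 kN/m
Resisting = 57.8 + 149.6·tan32.8° = 57.8 + 96.4 = 154.2 kN/m
FS = 154.2 / 95.4 = 1.616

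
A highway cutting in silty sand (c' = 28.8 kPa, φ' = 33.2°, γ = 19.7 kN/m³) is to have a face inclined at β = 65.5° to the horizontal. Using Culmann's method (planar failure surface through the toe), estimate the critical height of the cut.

H_c = 28.77 m

Culmann's analysis gives the critical failure plane at α_cr = (β + φ')/2 = (65.5 + 33.2)/2 = 49.4°, and the critical height
H_c = (4c'/γ) · sinβ cosφ' / [1 − cos(β − φ')]
    = (4·28.8/19.7) · sin65.5°·cos33.2° / [1 − cos(32.3°)]
    = 5.848 · 0.9100·0.8368 / [1 − 0.8453]
    = 5.848 · 0.7614 / 0.1547
    = 28.77 m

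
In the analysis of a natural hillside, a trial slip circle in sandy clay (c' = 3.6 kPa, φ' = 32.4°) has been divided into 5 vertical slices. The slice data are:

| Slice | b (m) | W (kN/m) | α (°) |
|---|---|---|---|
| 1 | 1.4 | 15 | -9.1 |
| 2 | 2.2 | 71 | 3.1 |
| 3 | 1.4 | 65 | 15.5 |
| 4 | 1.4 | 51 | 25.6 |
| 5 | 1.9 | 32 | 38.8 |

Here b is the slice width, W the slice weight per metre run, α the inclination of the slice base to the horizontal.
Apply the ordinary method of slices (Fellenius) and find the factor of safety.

FS = 2.82

Ordinary method of slices: FS = Σ[c'·Δl_i + (W_i cosα_i)·tanφ'] / Σ W_i sinα_i, with Δl_i = b_i / cosα_i.
Slice 1: Δl = 1.4/cos(-9.1°) = 1.418 m; N'_1 = 15·cos(-9.1°) = 14.8; c'Δl = 5.10; W sinα = -2.4
Slice 2: Δl = 2.2/cos3.1° = 2.203 m; N'_2 = 71·cos3.1° = 70.9; c'Δl = 7.93; W sinα = 3.8
Slice 3: Δl = 1.4/cos15.5° = 1.453 m; N'_3 = 65·cos15.5° = 62.6; c'Δl = 5.23; W sinα = 17.4
Slice 4: Δl = 1.4/cos25.6° = 1.552 m; N'_4 = 51·cos25.6° = 46.0; c'Δl = 5.59; W sinα = 22.0
Slice 5: Δl = 1.9/cos38.8° = 2.438 m; N'_5 = 32·cos38.8° = 24.9; c'Δl = 8.78; W sinα = 20.1
Σc'Δl = 32.6 kN/m; ΣN' = 219.3 kN/m; ΣW sinα = 60.9 kN/m
Resisting = 32.6 + 219.3·tan32.4° = 32.6 + 139.2 = 171.8 kN/m
FS = 171.8 / 60.9 = 2.820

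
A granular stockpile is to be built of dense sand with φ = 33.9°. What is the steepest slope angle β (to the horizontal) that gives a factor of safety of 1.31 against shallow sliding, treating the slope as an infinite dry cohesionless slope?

For an infinite dry cohesionless slope FS = tanφ/tanβ, so tanβ = tanφ / FS.
tanβ = tan33.9° / 1.31 = 0.6720 / 1.31 = 0.5130
β = arctan(0.5130) = 27.16°

β = 27.2°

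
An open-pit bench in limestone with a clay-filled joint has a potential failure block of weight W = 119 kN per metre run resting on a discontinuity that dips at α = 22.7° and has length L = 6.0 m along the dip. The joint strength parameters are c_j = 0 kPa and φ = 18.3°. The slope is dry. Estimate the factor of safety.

Resolving the block weight along and normal to the plane and applying the Mohr–Coulomb strength on the joint:
N' = W cosα = 119·cos22.7° = 109.8 kN/m
Driving force T = W sinα = 119·sin22.7° = 45.9 kN/m
Resisting force R = c_j·L + N'·tanφ = 0·6.0 + 109.8·tan18.3° = 0.0 + 36.3 = 36.3 kN/m
FS = R / T = 36.3 / 45.9 = 0.791

FS = 0.79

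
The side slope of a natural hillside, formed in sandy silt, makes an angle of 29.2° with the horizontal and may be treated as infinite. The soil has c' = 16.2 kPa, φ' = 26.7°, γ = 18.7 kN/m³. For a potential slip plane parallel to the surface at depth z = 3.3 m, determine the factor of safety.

For an infinite slope with a slip plane parallel to the surface (no pore pressure): FS = [c' + γz cos²β tanφ'] / [γz sinβ cosβ].
γz = 18.7·3.3 = 61.71 kN/m²
Numerator = 16.2 + 61.71·cos²29.2°·tan26.7° = 16.2 + 61.71·0.7620·0.5029 = 39.850 kPa
Denominator = 61.71·sin29.2°·cos29.2° = 61.71·0.4879·0.8729 = 26.280 kPa
FS = 39.850 / 26.280 = 1.516

FS = 1.52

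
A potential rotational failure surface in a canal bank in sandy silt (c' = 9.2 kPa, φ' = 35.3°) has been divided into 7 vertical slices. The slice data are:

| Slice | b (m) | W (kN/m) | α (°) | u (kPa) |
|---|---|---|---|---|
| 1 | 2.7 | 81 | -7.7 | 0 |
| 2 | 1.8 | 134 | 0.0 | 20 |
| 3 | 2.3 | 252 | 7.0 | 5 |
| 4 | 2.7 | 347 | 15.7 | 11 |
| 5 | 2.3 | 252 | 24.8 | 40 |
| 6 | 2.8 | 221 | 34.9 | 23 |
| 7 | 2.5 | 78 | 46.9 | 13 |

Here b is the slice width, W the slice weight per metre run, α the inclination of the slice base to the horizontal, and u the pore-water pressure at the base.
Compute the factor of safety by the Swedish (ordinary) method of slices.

Ordinary method of slices: FS = Σ[c'·Δl_i + (W_i cosα_i − u_i·Δl_i)·tanφ'] / Σ W_i sinα_i, with Δl_i = b_i / cosα_i.
Slice 1: Δl = 2.7/cos(-7.7°) = 2.725 m; N'_1 = 81·cos(-7.7°) − 0·2.725 = 80.3; c'Δl = 25.07; W sinα = -10.9
Slice 2: Δl = 1.8/cos0.0° = 1.800 m; N'_2 = 134·cos0.0° − 20·1.800 = 98.0; c'Δl = 16.56; W sinα = 0.0
Slice 3: Δl = 2.3/cos7.0° = 2.317 m; N'_3 = 252·cos7.0° − 5·2.317 = 238.5; c'Δl = 21.32; W sinα = 30.7
Slice 4: Δl = 2.7/cos15.7° = 2.805 m; N'_4 = 347·cos15.7° − 11·2.805 = 303.2; c'Δl = 25.80; W sinα = 93.9
Slice 5: Δl = 2.3/cos24.8° = 2.534 m; N'_5 = 252·cos24.8° − 40·2.534 = 127.4; c'Δl = 23.31; W sinα = 105.7
Slice 6: Δl = 2.8/cos34.9° = 3.414 m; N'_6 = 221·cos34.9° − 23·3.414 = 102.7; c'Δl = 31.41; W sinα = 126.4
Slice 7: Δl = 2.5/cos46.9° = 3.659 m; N'_7 = 78·cos46.9° − 13·3.659 = 5.7; c'Δl = 33.66; W sinα = 57.0
Σc'Δl = 177.1 kN/m; ΣN' = 955.9 kN/m; ΣW sinα = 402.9 kN/m
Resisting = 177.1 + 955.9·tan35.3° = 177.1 + 676.8 = 853.9 kN/m
FS = 853.9 / 402.9 = 2.120

FS = 2.12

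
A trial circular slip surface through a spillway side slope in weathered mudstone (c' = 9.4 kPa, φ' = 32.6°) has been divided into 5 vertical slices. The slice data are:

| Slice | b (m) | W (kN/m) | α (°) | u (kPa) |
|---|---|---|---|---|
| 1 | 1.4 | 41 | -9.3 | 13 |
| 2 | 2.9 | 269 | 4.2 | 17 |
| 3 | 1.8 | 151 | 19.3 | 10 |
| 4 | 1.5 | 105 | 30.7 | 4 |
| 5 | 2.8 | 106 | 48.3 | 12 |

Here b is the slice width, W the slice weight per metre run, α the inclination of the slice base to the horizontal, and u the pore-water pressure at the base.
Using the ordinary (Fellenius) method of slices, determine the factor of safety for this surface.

Ordinary method of slices: FS = Σ[c'·Δl_i + (W_i cosα_i − u_i·Δl_i)·tanφ'] / Σ W_i sinα_i, with Δl_i = b_i / cosα_i.
Slice 1: Δl = 1.4/cos(-9.3°) = 1.419 m; N'_1 = 41·cos(-9.3°) − 13·1.419 = 22.0; c'Δl = 13.34; W sinα = -6.6
Slice 2: Δl = 2.9/cos4.2° = 2.908 m; N'_2 = 269·cos4.2° − 17·2.908 = 218.8; c'Δl = 27.33; W sinα = 19.7
Slice 3: Δl = 1.8/cos19.3° = 1.907 m; N'_3 = 151·cos19.3° − 10·1.907 = 123.4; c'Δl = 17.93; W sinα = 49.9
Slice 4: Δl = 1.5/cos30.7° = 1.744 m; N'_4 = 105·cos30.7° − 4·1.744 = 83.3; c'Δl = 16.40; W sinα = 53.6
Slice 5: Δl = 2.8/cos48.3° = 4.209 m; N'_5 = 106·cos48.3° − 12·4.209 = 20.0; c'Δl = 39.57; W sinα = 79.1
Σc'Δl = 114.6 kN/m; ΣN' = 467.6 kN/m; ΣW sinα = 195.7 kN/m
Resisting = 114.6 + 467.6·tan32.6° = 114.6 + 299.1 = 413.6 kN/m
FS = 413.6 / 195.7 = 2.113

FS = 2.11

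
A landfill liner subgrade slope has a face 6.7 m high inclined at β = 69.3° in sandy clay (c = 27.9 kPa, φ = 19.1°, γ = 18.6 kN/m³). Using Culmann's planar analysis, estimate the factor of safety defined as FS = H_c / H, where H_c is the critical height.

H_c = (4c/γ) · sinβ cosφ / [1 − cos(β − φ)]
    = (4·27.9/18.6) · sin69.3°·cos19.1° / [1 − cos50.2°]
    = 6.000 · 0.8839 / 0.3599 = 14.74 m
FS = H_c / H = 14.74 / 6.7 = 2.200

FS = 2.20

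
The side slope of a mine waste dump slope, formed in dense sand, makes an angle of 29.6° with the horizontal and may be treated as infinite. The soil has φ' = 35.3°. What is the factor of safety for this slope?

For a dry cohesionless infinite slope the factor of safety is FS = tanφ' / tanβ.
FS = tan35.3° / tan29.6° = 0.7080 / 0.5681 = 1.246

FS = 1.25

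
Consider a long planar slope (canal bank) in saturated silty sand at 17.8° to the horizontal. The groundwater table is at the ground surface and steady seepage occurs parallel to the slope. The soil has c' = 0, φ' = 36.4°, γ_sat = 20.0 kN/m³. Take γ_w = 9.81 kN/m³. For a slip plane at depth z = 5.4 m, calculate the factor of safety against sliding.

FS = 1.17

With seepage parallel to the slope and the water table at the surface, the effective normal stress on the slip plane uses the buoyant unit weight γ' = γ_sat − γ_w while the driving shear stress uses γ_sat:
FS = [c' + γ' z cos²β tanφ'] / [γ_sat z sinβ cosβ]
(For c' = 0 this reduces to FS = (γ'/γ_sat)·tanφ'/tanβ.)
γ' = 20.0 − 9.81 = 10.19 kN/m³
Numerator = 0.0 + 10.19·5.4·cos²17.8°·tan36.4° = 0.0 + 10.19·5.4·0.9066·0.7373 = 36.778 kPa
Denominator = 20.0·5.4·sin17.8°·cos17.8° = 20.0·5.4·0.3057·0.9521 = 31.435 kPa
FS = 36.778 / 31.435 = 1.170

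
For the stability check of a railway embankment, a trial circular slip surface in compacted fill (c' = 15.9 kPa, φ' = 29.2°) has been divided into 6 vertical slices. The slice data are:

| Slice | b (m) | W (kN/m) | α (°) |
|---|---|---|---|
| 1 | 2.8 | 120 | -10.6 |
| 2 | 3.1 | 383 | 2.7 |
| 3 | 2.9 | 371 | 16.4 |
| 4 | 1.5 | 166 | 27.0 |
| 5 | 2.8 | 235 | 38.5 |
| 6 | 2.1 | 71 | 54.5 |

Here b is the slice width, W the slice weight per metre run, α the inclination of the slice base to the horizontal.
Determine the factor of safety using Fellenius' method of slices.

FS = 2.55

Ordinary method of slices: FS = Σ[c'·Δl_i + (W_i cosα_i)·tanφ'] / Σ W_i sinα_i, with Δl_i = b_i / cosα_i.
Slice 1: Δl = 2.8/cos(-10.6°) = 2.849 m; N'_1 = 120·cos(-10.6°) = 118.0; c'Δl = 45.29; W sinα = -22.1
Slice 2: Δl = 3.1/cos2.7° = 3.103 m; N'_2 = 383·cos2.7° = 382.6; c'Δl = 49.34; W sinα = 18.0
Slice 3: Δl = 2.9/cos16.4° = 3.023 m; N'_3 = 371·cos16.4° = 355.9; c'Δl = 48.07; W sinα = 104.7
Slice 4: Δl = 1.5/cos27.0° = 1.683 m; N'_4 = 166·cos27.0° = 147.9; c'Δl = 26.77; W sinα = 75.4
Slice 5: Δl = 2.8/cos38.5° = 3.578 m; N'_5 = 235·cos38.5° = 183.9; c'Δl = 56.89; W sinα = 146.3
Slice 6: Δl = 2.1/cos54.5° = 3.616 m; N'_6 = 71·cos54.5° = 41.2; c'Δl = 57.50; W sinα = 57.8
Σc'Δl = 283.9 kN/m; ΣN' = 1229.5 kN/m; ΣW sinα = 380.2 kN/m
Resisting = 283.9 + 1229.5·tan29.2° = 283.9 + 687.1 = 971.0 kN/m
FS = 971.0 / 380.2 = 2.554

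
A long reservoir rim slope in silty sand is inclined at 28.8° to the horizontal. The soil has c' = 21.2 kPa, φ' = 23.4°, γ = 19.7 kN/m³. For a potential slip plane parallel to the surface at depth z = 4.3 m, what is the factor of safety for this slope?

FS = 1.38

For an infinite slope with a slip plane parallel to the surface (no pore pressure): FS = [c' + γz cos²β tanφ'] / [γz sinβ cosβ].
γz = 19.7·4.3 = 84.71 kN/m²
Numerator = 21.2 + 84.71·cos²28.8°·tan23.4° = 21.2 + 84.71·0.7679·0.4327 = 49.350 kPa
Denominator = 84.71·sin28.8°·cos28.8° = 84.71·0.4818·0.8763 = 35.762 kPa
FS = 49.350 / 35.762 = 1.380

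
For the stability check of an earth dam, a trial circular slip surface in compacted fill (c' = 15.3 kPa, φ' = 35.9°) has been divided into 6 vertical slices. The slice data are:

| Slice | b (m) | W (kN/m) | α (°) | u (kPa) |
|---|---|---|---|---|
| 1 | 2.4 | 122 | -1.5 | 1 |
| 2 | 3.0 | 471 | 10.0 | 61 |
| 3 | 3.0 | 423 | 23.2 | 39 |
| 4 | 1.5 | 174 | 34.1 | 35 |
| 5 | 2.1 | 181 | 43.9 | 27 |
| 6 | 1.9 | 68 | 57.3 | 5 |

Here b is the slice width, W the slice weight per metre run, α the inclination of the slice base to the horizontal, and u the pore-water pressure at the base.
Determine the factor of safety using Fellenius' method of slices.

Ordinary method of slices: FS = Σ[c'·Δl_i + (W_i cosα_i − u_i·Δl_i)·tanφ'] / Σ W_i sinα_i, with Δl_i = b_i / cosα_i.
Slice 1: Δl = 2.4/cos(-1.5°) = 2.401 m; N'_1 = 122·cos(-1.5°) − 1·2.401 = 119.6; c'Δl = 36.73; W sinα = -3.2
Slice 2: Δl = 3.0/cos10.0° = 3.046 m; N'_2 = 471·cos10.0° − 61·3.046 = 278.0; c'Δl = 46.61; W sinα = 81.8
Slice 3: Δl = 3.0/cos23.2° = 3.264 m; N'_3 = 423·cos23.2° − 39·3.264 = 261.5; c'Δl = 49.94; W sinα = 166.6
Slice 4: Δl = 1.5/cos34.1° = 1.811 m; N'_4 = 174·cos34.1° − 35·1.811 = 80.7; c'Δl = 27.72; W sinα = 97.6
Slice 5: Δl = 2.1/cos43.9° = 2.914 m; N'_5 = 181·cos43.9° − 27·2.914 = 51.7; c'Δl = 44.59; W sinα = 125.5
Slice 6: Δl = 1.9/cos57.3° = 3.517 m; N'_6 = 68·cos57.3° − 5·3.517 = 19.2; c'Δl = 53.81; W sinα = 57.2
Σc'Δl = 259.4 kN/m; ΣN' = 810.6 kN/m; ΣW sinα = 525.5 kN/m
Resisting = 259.4 + 810.6·tan35.9° = 259.4 + 586.8 = 846.2 kN/m
FS = 846.2 / 525.5 = 1.610

FS = 1.61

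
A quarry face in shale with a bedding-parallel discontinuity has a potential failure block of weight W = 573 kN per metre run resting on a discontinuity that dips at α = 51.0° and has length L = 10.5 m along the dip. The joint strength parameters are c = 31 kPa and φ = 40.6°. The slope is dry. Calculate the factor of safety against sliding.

Resolving the block weight along and normal to the plane and applying the Mohr–Coulomb strength on the joint:
N' = W cosα = 573·cos51.0° = 360.6 kN/m
Driving force T = W sinα = 573·sin51.0° = 445.3 kN/m
Resisting force R = c·L + N'·tanφ = 31·10.5 + 360.6·tan40.6° = 325.5 + 309.1 = 634.6 kN/m
FS = R / T = 634.6 / 445.3 = 1.425

FS = 1.43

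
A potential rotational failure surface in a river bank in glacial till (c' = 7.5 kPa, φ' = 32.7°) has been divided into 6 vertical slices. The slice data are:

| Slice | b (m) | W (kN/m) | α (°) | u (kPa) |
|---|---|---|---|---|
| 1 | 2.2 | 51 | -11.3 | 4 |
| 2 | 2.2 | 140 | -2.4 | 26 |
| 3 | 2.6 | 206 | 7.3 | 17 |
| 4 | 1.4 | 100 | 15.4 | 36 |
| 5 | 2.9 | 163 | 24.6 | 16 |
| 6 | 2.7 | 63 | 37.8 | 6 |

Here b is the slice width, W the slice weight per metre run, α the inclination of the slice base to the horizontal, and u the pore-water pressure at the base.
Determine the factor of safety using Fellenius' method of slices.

FS = 2.82

Ordinary method of slices: FS = Σ[c'·Δl_i + (W_i cosα_i − u_i·Δl_i)·tanφ'] / Σ W_i sinα_i, with Δl_i = b_i / cosα_i.
Slice 1: Δl = 2.2/cos(-11.3°) = 2.243 m; N'_1 = 51·cos(-11.3°) − 4·2.243 = 41.0; c'Δl = 16.83; W sinα = -10.0
Slice 2: Δl = 2.2/cos(-2.4°) = 2.202 m; N'_2 = 140·cos(-2.4°) − 26·2.202 = 82.6; c'Δl = 16.51; W sinα = -5.9
Slice 3: Δl = 2.6/cos7.3° = 2.621 m; N'_3 = 206·cos7.3° − 17·2.621 = 159.8; c'Δl = 19.66; W sinα = 26.2
Slice 4: Δl = 1.4/cos15.4° = 1.452 m; N'_4 = 100·cos15.4° − 36·1.452 = 44.1; c'Δl = 10.89; W sinα = 26.6
Slice 5: Δl = 2.9/cos24.6° = 3.189 m; N'_5 = 163·cos24.6° − 16·3.189 = 97.2; c'Δl = 23.92; W sinα = 67.9
Slice 6: Δl = 2.7/cos37.8° = 3.417 m; N'_6 = 63·cos37.8° − 6·3.417 = 29.3; c'Δl = 25.63; W sinα = 38.6
Σc'Δl = 113.4 kN/m; ΣN' = 454.0 kN/m; ΣW sinα = 143.3 kN/m
Resisting = 113.4 + 454.0·tan32.7° = 113.4 + 291.5 = 404.9 kN/m
FS = 404.9 / 143.3 = 2.825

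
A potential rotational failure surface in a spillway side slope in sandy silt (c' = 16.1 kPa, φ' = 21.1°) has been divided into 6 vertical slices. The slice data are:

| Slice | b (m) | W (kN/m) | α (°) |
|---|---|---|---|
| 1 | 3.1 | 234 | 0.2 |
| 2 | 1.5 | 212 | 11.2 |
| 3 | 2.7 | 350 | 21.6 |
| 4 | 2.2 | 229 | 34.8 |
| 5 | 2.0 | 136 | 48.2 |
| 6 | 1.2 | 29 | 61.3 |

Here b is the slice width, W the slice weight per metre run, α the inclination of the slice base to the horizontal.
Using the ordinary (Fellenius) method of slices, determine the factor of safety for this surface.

FS = 1.55

Ordinary method of slices: FS = Σ[c'·Δl_i + (W_i cosα_i)·tanφ'] / Σ W_i sinα_i, with Δl_i = b_i / cosα_i.
Slice 1: Δl = 3.1/cos0.2° = 3.100 m; N'_1 = 234·cos0.2° = 234.0; c'Δl = 49.91; W sinα = 0.8
Slice 2: Δl = 1.5/cos11.2° = 1.529 m; N'_2 = 212·cos11.2° = 208.0; c'Δl = 24.62; W sinα = 41.2
Slice 3: Δl = 2.7/cos21.6° = 2.904 m; N'_3 = 350·cos21.6° = 325.4; c'Δl = 46.75; W sinα = 128.8
Slice 4: Δl = 2.2/cos34.8° = 2.679 m; N'_4 = 229·cos34.8° = 188.0; c'Δl = 43.13; W sinα = 130.7
Slice 5: Δl = 2.0/cos48.2° = 3.001 m; N'_5 = 136·cos48.2° = 90.6; c'Δl = 48.31; W sinα = 101.4
Slice 6: Δl = 1.2/cos61.3° = 2.499 m; N'_6 = 29·cos61.3° = 13.9; c'Δl = 40.23; W sinα = 25.4
Σc'Δl = 253.0 kN/m; ΣN' = 1060.0 kN/m; ΣW sinα = 428.4 kN/m
Resisting = 253.0 + 1060.0·tan21.1° = 253.0 + 409.0 = 662.0 kN/m
FS = 662.0 / 428.4 = 1.545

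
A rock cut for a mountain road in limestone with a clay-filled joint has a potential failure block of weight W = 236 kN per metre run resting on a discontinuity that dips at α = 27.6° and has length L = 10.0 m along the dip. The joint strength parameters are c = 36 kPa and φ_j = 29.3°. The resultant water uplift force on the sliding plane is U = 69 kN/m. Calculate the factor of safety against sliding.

Resolving the block weight along and normal to the plane and applying the Mohr–Coulomb strength on the joint:
N' = W cosα − U = 236·cos27.6° − 69 = 140.1 kN/m
Driving force T = W sinα = 236·sin27.6° = 109.3 kN/m
Resisting force R = c·L + N'·tanφ_j = 36·10.0 + 140.1·tan29.3° = 360.0 + 78.6 = 438.6 kN/m
FS = R / T = 438.6 / 109.3 = 4.012

FS = 4.01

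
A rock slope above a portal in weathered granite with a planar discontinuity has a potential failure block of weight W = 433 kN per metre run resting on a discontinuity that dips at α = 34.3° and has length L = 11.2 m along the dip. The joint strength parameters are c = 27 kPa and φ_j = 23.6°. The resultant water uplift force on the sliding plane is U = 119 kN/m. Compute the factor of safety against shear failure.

FS = 1.67

Resolving the block weight along and normal to the plane and applying the Mohr–Coulomb strength on the joint:
N' = W cosα − U = 433·cos34.3° − 119 = 238.7 kN/m
Driving force T = W sinα = 433·sin34.3° = 244.0 kN/m
Resisting force R = c·L + N'·tanφ_j = 27·11.2 + 238.7·tan23.6° = 302.4 + 104.3 = 406.7 kN/m
FS = R / T = 406.7 / 244.0 = 1.667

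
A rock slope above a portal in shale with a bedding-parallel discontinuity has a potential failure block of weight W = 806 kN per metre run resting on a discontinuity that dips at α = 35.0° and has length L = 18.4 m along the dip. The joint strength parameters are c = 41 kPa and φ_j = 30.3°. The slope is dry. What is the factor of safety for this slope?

Resolving the block weight along and normal to the plane and applying the Mohr–Coulomb strength on the joint:
N' = W cosα = 806·cos35.0° = 660.2 kN/m
Driving force T = W sinα = 806·sin35.0° = 462.3 kN/m
Resisting force R = c·L + N'·tanφ_j = 41·18.4 + 660.2·tan30.3° = 754.4 + 385.8 = 1140.2 kN/m
FS = R / T = 1140.2 / 462.3 = 2.466

FS = 2.47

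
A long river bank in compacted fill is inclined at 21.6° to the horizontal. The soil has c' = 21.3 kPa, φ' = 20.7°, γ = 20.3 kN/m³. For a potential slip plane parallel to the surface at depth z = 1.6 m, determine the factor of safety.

For an infinite slope with a slip plane parallel to the surface (no pore pressure): FS = [c' + γz cos²β tanφ'] / [γz sinβ cosβ].
γz = 20.3·1.6 = 32.48 kN/m²
Numerator = 21.3 + 32.48·cos²21.6°·tan20.7° = 21.3 + 32.48·0.8645·0.3779 = 31.910 kPa
Denominator = 32.48·sin21.6°·cos21.6° = 32.48·0.3681·0.9298 = 11.117 kPa
FS = 31.910 / 11.117 = 2.870

FS = 2.87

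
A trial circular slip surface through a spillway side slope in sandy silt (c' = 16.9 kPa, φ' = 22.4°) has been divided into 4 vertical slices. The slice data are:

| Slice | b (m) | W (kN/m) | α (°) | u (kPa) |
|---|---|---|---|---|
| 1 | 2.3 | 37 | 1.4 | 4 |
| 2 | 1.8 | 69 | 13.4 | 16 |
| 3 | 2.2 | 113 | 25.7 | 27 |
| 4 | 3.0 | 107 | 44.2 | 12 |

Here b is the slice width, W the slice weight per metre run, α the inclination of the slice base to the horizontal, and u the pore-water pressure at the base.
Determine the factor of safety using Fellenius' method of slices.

FS = 1.67

Ordinary method of slices: FS = Σ[c'·Δl_i + (W_i cosα_i − u_i·Δl_i)·tanφ'] / Σ W_i sinα_i, with Δl_i = b_i / cosα_i.
Slice 1: Δl = 2.3/cos1.4° = 2.301 m; N'_1 = 37·cos1.4° − 4·2.301 = 27.8; c'Δl = 38.88; W sinα = 0.9
Slice 2: Δl = 1.8/cos13.4° = 1.850 m; N'_2 = 69·cos13.4° − 16·1.850 = 37.5; c'Δl = 31.27; W sinα = 16.0
Slice 3: Δl = 2.2/cos25.7° = 2.442 m; N'_3 = 113·cos25.7° − 27·2.442 = 35.9; c'Δl = 41.26; W sinα = 49.0
Slice 4: Δl = 3.0/cos44.2° = 4.185 m; N'_4 = 107·cos44.2° − 12·4.185 = 26.5; c'Δl = 70.72; W sinα = 74.6
Σc'Δl = 182.1 kN/m; ΣN' = 127.7 kN/m; ΣW sinα = 140.5 kN/m
Resisting = 182.1 + 127.7·tan22.4° = 182.1 + 52.6 = 234.8 kN/m
FS = 234.8 / 140.5 = 1.671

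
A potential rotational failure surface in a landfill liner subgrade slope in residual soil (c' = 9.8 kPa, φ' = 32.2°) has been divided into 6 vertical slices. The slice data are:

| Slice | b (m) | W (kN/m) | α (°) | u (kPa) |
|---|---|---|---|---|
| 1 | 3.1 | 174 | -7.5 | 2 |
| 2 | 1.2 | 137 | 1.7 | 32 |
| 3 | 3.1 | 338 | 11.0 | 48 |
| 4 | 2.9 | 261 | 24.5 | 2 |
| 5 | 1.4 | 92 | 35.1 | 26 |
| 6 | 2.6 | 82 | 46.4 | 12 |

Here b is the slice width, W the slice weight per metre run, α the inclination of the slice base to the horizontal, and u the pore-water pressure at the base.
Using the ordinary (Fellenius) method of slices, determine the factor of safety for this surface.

Ordinary method of slices: FS = Σ[c'·Δl_i + (W_i cosα_i − u_i·Δl_i)·tanφ'] / Σ W_i sinα_i, with Δl_i = b_i / cosα_i.
Slice 1: Δl = 3.1/cos(-7.5°) = 3.127 m; N'_1 = 174·cos(-7.5°) − 2·3.127 = 166.3; c'Δl = 30.64; W sinα = -22.7
Slice 2: Δl = 1.2/cos1.7° = 1.201 m; N'_2 = 137·cos1.7° − 32·1.201 = 98.5; c'Δl = 11.77; W sinα = 4.1
Slice 3: Δl = 3.1/cos11.0° = 3.158 m; N'_3 = 338·cos11.0° − 48·3.158 = 180.2; c'Δl = 30.95; W sinα = 64.5
Slice 4: Δl = 2.9/cos24.5° = 3.187 m; N'_4 = 261·cos24.5° − 2·3.187 = 231.1; c'Δl = 31.23; W sinα = 108.2
Slice 5: Δl = 1.4/cos35.1° = 1.711 m; N'_5 = 92·cos35.1° − 26·1.711 = 30.8; c'Δl = 16.77; W sinα = 52.9
Slice 6: Δl = 2.6/cos46.4° = 3.770 m; N'_6 = 82·cos46.4° − 12·3.770 = 11.3; c'Δl = 36.95; W sinα = 59.4
Σc'Δl = 158.3 kN/m; ΣN' = 718.2 kN/m; ΣW sinα = 266.4 kN/m
Resisting = 158.3 + 718.2·tan32.2° = 158.3 + 452.3 = 610.6 kN/m
FS = 610.6 / 266.4 = 2.292

FS = 2.29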